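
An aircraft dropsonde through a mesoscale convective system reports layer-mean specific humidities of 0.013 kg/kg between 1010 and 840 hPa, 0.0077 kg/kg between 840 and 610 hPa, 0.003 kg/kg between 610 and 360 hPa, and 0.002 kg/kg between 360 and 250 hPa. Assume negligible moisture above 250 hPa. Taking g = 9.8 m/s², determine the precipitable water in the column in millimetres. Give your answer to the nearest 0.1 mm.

PW ≈ 50.5 mm

Precipitable water is the column-integrated vapour mass per unit area: PW = (1/g) Σ q̄ Δp, with q in kg/kg and Δp in Pa (1 kg/m² of water = 1 mm).
Layer 1010–840 hPa: Δp = 170 hPa = 17000 Pa, q̄ = 0.013 kg/kg → 0.013 × 17000 / 9.8 = 22.55 mm
Layer 840–610 hPa: Δp = 230 hPa = 23000 Pa, q̄ = 0.0077 kg/kg → 0.0077 × 23000 / 9.8 = 18.07 mm
Layer 610–360 hPa: Δp = 250 hPa = 25000 Pa, q̄ = 0.003 kg/kg → 0.003 × 25000 / 9.8 = 7.65 mm
Layer 360–250 hPa: Δp = 110 hPa = 11000 Pa, q̄ = 0.002 kg/kg → 0.002 × 11000 / 9.8 = 2.24 mm
PW = 22.55 + 18.07 + 7.65 + 2.24 = 50.51 ≈ 50.5 mm.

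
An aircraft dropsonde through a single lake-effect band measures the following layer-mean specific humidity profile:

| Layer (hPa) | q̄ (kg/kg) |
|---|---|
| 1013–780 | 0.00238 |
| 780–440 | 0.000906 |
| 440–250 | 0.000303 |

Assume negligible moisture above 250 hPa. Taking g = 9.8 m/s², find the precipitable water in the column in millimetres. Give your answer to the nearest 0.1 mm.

PW ≈ 9.4 mm

Precipitable water is the column-integrated vapour mass per unit area: PW = (1/g) Σ q̄ Δp, with q in kg/kg and Δp in Pa (1 kg/m² of water = 1 mm).
Layer 1013–780 hPa: Δp = 233 hPa = 23300 Pa, q̄ = 0.00238 kg/kg → 0.00238 × 23300 / 9.8 = 5.66 mm
Layer 780–440 hPa: Δp = 340 hPa = 34000 Pa, q̄ = 0.000906 kg/kg → 0.000906 × 34000 / 9.8 = 3.14 mm
Layer 440–250 hPa: Δp = 190 hPa = 19000 Pa, q̄ = 0.000303 kg/kg → 0.000303 × 19000 / 9.8 = 0.59 mm
PW = 5.66 + 3.14 + 0.59 = 9.39 ≈ 9.4 mm.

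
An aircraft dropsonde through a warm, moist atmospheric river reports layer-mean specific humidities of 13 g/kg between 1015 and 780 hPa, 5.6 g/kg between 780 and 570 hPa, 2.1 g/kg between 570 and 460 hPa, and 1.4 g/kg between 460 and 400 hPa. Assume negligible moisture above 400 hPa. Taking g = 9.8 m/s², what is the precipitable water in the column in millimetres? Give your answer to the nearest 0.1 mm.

PW ≈ 46.4 mm

Precipitable water is the column-integrated vapour mass per unit area: PW = (1/g) Σ q̄ Δp, with q in kg/kg and Δp in Pa (1 kg/m² of water = 1 mm).
Layer 1015–780 hPa: Δp = 235 hPa = 23500 Pa, q̄ = 0.013 kg/kg → 0.013 × 23500 / 9.8 = 31.17 mm
Layer 780–570 hPa: Δp = 210 hPa = 21000 Pa, q̄ = 0.0056 kg/kg → 0.0056 × 21000 / 9.8 = 12.00 mm
Layer 570–460 hPa: Δp = 110 hPa = 11000 Pa, q̄ = 0.0021 kg/kg → 0.0021 × 11000 / 9.8 = 2.36 mm
Layer 460–400 hPa: Δp = 60 hPa = 6000 Pa, q̄ = 0.0014 kg/kg → 0.0014 × 6000 / 9.8 = 0.86 mm
PW = 31.17 + 12.00 + 2.36 + 0.86 = 46.39 ≈ 46.4 mm.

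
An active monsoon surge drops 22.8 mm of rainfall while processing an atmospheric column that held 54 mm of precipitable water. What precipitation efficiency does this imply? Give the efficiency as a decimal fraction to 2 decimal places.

ε ≈ 0.42

ε = rainfall / PW = 22.8 / 54 = 0.42.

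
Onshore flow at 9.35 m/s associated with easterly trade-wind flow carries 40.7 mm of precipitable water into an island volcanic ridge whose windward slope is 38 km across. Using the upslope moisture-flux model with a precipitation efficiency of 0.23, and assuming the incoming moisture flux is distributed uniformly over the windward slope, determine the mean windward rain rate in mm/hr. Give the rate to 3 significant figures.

Incoming column moisture flux per unit ridge length: F = V × PW = 9.35 × 40.7 = 380.545 mm·m/s.
Spread over the 38 km slope with efficiency ε = 0.23: R = ε·F/W = 0.23 × 380.545 / 38000 m = 2.303e-03 mm/s.
R = 2.303e-03 × 3600 = 8.29 mm/hr.

R ≈ 8.29 mm/hr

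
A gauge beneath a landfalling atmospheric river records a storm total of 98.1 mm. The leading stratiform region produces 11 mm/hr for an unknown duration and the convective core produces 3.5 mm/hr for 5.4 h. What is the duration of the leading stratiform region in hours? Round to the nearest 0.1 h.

duration ≈ 7.2 h

Known phases: 3.5 × 5.4 = 18.9 mm.
Remaining depth = 98.1 − 18.9 = 79.2 mm.
Duration = 79.2 / 11 = 7.2 h.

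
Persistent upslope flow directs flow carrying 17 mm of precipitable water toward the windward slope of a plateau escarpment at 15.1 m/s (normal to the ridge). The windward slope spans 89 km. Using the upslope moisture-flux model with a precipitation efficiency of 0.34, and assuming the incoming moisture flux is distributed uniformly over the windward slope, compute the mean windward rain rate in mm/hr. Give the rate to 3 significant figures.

R ≈ 3.53 mm/hr

Incoming column moisture flux per unit ridge length: F = V × PW = 15.1 × 17 = 256.7 mm·m/s.
Spread over the 89 km slope with efficiency ε = 0.34: R = ε·F/W = 0.34 × 256.7 / 89000 m = 9.807e-04 mm/s.
R = 9.807e-04 × 3600 = 3.53 mm/hr.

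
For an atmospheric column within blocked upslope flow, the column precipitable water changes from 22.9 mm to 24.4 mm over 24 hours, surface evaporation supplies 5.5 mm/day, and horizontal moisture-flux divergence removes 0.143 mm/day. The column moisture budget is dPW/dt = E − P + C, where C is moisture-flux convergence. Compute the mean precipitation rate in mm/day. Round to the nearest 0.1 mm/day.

P ≈ 3.9 mm/day

dPW/dt = (24.4 − 22.9) mm / (24/24 day) = +1.500 mm/day.
P = E + C − dPW/dt = 5.5 + (-0.143) − (+1.500) = 3.9 mm/day.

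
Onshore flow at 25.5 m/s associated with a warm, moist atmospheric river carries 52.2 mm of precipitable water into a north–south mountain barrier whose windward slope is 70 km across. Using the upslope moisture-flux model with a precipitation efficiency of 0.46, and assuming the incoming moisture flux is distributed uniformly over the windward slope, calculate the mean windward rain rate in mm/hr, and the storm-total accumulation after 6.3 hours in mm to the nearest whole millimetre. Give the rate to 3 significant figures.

R ≈ 31.5 mm/hr; total ≈ 198 mm

Incoming column moisture flux per unit ridge length: F = V × PW = 25.5 × 52.2 = 1331.1 mm·m/s.
Spread over the 70 km slope with efficiency ε = 0.46: R = ε·F/W = 0.46 × 1331.1 / 70000 m = 8.747e-03 mm/s.
R = 8.747e-03 × 3600 = 31.5 mm/hr.
Over 6.3 h: total = 31.5 × 6.3 = 198.45 ≈ 198 mm.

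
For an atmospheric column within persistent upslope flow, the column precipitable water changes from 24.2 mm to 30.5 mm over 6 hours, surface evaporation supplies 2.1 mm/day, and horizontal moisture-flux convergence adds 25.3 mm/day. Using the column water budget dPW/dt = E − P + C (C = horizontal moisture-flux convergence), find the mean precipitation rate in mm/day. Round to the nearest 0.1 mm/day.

P ≈ 2.2 mm/day

dPW/dt = (30.5 − 24.2) mm / (6/24 day) = +25.200 mm/day.
P = E + C − dPW/dt = 2.1 + (25.3) − (+25.200) = 2.2 mm/day.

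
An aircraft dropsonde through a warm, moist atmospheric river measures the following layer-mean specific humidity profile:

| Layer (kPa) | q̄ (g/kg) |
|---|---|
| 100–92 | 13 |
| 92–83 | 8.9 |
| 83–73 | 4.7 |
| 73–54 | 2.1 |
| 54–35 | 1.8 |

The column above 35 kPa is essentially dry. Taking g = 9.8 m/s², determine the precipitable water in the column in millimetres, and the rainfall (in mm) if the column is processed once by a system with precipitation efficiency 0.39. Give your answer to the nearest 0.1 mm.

Precipitable water is the column-integrated vapour mass per unit area: PW = (1/g) Σ q̄ Δp, with q in kg/kg and Δp in Pa (1 kg/m² of water = 1 mm).
Layer 100–92 kPa: Δp = 80 hPa = 8000 Pa, q̄ = 0.013 kg/kg → 0.013 × 8000 / 9.8 = 10.61 mm
Layer 92–83 kPa: Δp = 90 hPa = 9000 Pa, q̄ = 0.0089 kg/kg → 0.0089 × 9000 / 9.8 = 8.17 mm
Layer 83–73 kPa: Δp = 100 hPa = 10000 Pa, q̄ = 0.0047 kg/kg → 0.0047 × 10000 / 9.8 = 4.80 mm
Layer 73–54 kPa: Δp = 190 hPa = 19000 Pa, q̄ = 0.0021 kg/kg → 0.0021 × 19000 / 9.8 = 4.07 mm
Layer 54–35 kPa: Δp = 190 hPa = 19000 Pa, q̄ = 0.0018 kg/kg → 0.0018 × 19000 / 9.8 = 3.49 mm
PW = 10.61 + 8.17 + 4.80 + 4.07 + 3.49 = 31.14 ≈ 31.1 mm.
Rainfall = ε × PW = 0.39 × 31.1 = 12.1 mm.

PW ≈ 31.1 mm; rainfall ≈ 12.1 mm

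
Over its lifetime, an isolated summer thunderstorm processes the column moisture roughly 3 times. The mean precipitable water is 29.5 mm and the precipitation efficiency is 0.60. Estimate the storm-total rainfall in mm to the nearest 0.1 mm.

rainfall ≈ 53.1 mm

Each cycle deposits ε × PW = 0.60 × 29.5 = 17.7 mm.
Over 3 cycles: 3 × 17.7 = 53.1 mm.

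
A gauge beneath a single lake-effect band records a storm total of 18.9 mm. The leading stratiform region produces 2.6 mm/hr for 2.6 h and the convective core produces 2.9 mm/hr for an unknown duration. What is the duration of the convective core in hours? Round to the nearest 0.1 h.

duration ≈ 4.2 h

Known phases: 2.6 × 2.6 = 6.76 mm.
Remaining depth = 18.9 − 6.76 = 12.14 mm.
Duration = 12.14 / 2.9 = 4.2 h.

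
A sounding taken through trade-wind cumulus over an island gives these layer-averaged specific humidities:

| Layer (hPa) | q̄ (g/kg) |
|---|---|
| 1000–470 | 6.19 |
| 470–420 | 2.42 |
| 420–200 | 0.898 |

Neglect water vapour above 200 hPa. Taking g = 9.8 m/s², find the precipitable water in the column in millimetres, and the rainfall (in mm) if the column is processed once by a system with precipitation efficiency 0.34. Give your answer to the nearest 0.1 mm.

PW ≈ 36.7 mm; rainfall ≈ 12.5 mm

Precipitable water is the column-integrated vapour mass per unit area: PW = (1/g) Σ q̄ Δp, with q in kg/kg and Δp in Pa (1 kg/m² of water = 1 mm).
Layer 1000–470 hPa: Δp = 530 hPa = 53000 Pa, q̄ = 0.00619 kg/kg → 0.00619 × 53000 / 9.8 = 33.48 mm
Layer 470–420 hPa: Δp = 50 hPa = 5000 Pa, q̄ = 0.00242 kg/kg → 0.00242 × 5000 / 9.8 = 1.23 mm
Layer 420–200 hPa: Δp = 220 hPa = 22000 Pa, q̄ = 0.000898 kg/kg → 0.000898 × 22000 / 9.8 = 2.02 mm
PW = 33.48 + 1.23 + 2.02 = 36.73 ≈ 36.7 mm.
Rainfall = ε × PW = 0.34 × 36.7 = 12.5 mm.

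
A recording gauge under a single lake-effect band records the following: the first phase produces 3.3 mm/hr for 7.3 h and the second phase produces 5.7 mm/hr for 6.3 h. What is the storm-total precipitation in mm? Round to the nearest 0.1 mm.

total ≈ 60.0 mm

Total = Σ Rᵢ Δtᵢ = 3.3 × 7.3 + 5.7 × 6.3
      = 24.09 + 35.91 = 60.0 mm.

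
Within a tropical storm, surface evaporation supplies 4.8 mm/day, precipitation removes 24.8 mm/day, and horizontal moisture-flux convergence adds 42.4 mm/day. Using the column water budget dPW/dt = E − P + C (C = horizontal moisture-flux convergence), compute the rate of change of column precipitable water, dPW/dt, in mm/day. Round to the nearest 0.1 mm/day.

dPW/dt ≈ 22.4 mm/day

dPW/dt = E − P + C = 4.8 − 24.8 + (42.4) = 22.4 mm/day.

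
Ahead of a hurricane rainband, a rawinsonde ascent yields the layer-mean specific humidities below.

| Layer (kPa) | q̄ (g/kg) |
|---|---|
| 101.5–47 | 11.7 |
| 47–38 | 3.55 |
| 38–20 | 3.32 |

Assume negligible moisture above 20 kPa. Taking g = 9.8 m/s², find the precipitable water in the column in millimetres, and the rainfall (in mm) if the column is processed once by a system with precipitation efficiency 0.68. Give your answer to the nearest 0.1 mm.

PW ≈ 74.4 mm; rainfall ≈ 50.6 mm

Precipitable water is the column-integrated vapour mass per unit area: PW = (1/g) Σ q̄ Δp, with q in kg/kg and Δp in Pa (1 kg/m² of water = 1 mm).
Layer 101.5–47 kPa: Δp = 545 hPa = 54500 Pa, q̄ = 0.0117 kg/kg → 0.0117 × 54500 / 9.8 = 65.07 mm
Layer 47–38 kPa: Δp = 90 hPa = 9000 Pa, q̄ = 0.00355 kg/kg → 0.00355 × 9000 / 9.8 = 3.26 mm
Layer 38–20 kPa: Δp = 180 hPa = 18000 Pa, q̄ = 0.00332 kg/kg → 0.00332 × 18000 / 9.8 = 6.10 mm
PW = 65.07 + 3.26 + 6.10 = 74.43 ≈ 74.4 mm.
Rainfall = ε × PW = 0.68 × 74.4 = 50.6 mm.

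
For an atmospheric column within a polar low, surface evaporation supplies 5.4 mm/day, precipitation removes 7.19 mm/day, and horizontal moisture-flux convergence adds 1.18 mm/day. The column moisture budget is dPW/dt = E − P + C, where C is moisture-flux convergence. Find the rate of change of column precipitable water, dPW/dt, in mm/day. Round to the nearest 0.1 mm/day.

dPW/dt = E − P + C = 5.4 − 7.19 + (1.18) = -0.6 mm/day.

dPW/dt ≈ -0.6 mm/day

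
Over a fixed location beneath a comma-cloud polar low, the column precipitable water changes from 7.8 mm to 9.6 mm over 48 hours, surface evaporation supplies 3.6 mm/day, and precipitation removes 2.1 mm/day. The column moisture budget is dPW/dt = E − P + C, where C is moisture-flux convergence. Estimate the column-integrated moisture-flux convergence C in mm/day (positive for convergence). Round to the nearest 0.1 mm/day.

C ≈ -0.6 mm/day

dPW/dt = (9.6 − 7.8) mm / (48/24 day) = +0.900 mm/day.
C = dPW/dt − E + P = (+0.900) − 3.6 + 2.1 = -0.6 mm/day.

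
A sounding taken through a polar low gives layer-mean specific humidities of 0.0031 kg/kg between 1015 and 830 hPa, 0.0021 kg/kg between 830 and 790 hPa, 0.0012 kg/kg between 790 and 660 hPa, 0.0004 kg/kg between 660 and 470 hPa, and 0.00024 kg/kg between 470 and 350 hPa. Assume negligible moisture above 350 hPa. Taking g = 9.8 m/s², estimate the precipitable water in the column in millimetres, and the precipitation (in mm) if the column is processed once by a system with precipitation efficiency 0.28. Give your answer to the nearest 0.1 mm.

Precipitable water is the column-integrated vapour mass per unit area: PW = (1/g) Σ q̄ Δp, with q in kg/kg and Δp in Pa (1 kg/m² of water = 1 mm).
Layer 1015–830 hPa: Δp = 185 hPa = 18500 Pa, q̄ = 0.0031 kg/kg → 0.0031 × 18500 / 9.8 = 5.85 mm
Layer 830–790 hPa: Δp = 40 hPa = 4000 Pa, q̄ = 0.0021 kg/kg → 0.0021 × 4000 / 9.8 = 0.86 mm
Layer 790–660 hPa: Δp = 130 hPa = 13000 Pa, q̄ = 0.0012 kg/kg → 0.0012 × 13000 / 9.8 = 1.59 mm
Layer 660–470 hPa: Δp = 190 hPa = 19000 Pa, q̄ = 0.0004 kg/kg → 0.0004 × 19000 / 9.8 = 0.78 mm
Layer 470–350 hPa: Δp = 120 hPa = 12000 Pa, q̄ = 0.00024 kg/kg → 0.00024 × 12000 / 9.8 = 0.29 mm
PW = 5.85 + 0.86 + 1.59 + 0.78 + 0.29 = 9.37 ≈ 9.4 mm.
Precipitation = ε × PW = 0.28 × 9.4 = 2.6 mm.

PW ≈ 9.4 mm; precipitation ≈ 2.6 mm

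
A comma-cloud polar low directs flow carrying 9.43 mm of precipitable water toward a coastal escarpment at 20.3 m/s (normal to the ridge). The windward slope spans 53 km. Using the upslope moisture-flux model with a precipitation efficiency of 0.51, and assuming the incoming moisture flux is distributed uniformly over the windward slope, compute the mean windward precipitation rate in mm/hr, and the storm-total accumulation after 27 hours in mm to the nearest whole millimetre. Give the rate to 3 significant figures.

R ≈ 6.63 mm/hr; total ≈ 179 mm

Incoming column moisture flux per unit ridge length: F = V × PW = 20.3 × 9.43 = 191.429 mm·m/s.
Spread over the 53 km slope with efficiency ε = 0.51: R = ε·F/W = 0.51 × 191.429 / 53000 m = 1.842e-03 mm/s.
R = 1.842e-03 × 3600 = 6.63 mm/hr.
Over 27 h: total = 6.63 × 27 = 179.01 ≈ 179 mm.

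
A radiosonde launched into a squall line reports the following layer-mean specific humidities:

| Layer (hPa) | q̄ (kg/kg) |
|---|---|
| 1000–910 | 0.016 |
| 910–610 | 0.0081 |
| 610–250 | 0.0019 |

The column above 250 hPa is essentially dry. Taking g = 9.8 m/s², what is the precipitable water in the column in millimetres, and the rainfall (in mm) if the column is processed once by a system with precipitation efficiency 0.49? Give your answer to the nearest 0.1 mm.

Precipitable water is the column-integrated vapour mass per unit area: PW = (1/g) Σ q̄ Δp, with q in kg/kg and Δp in Pa (1 kg/m² of water = 1 mm).
Layer 1000–910 hPa: Δp = 90 hPa = 9000 Pa, q̄ = 0.016 kg/kg → 0.016 × 9000 / 9.8 = 14.69 mm
Layer 910–610 hPa: Δp = 300 hPa = 30000 Pa, q̄ = 0.0081 kg/kg → 0.0081 × 30000 / 9.8 = 24.80 mm
Layer 610–250 hPa: Δp = 360 hPa = 36000 Pa, q̄ = 0.0019 kg/kg → 0.0019 × 36000 / 9.8 = 6.98 mm
PW = 14.69 + 24.80 + 6.98 = 46.47 ≈ 46.5 mm.
Rainfall = ε × PW = 0.49 × 46.5 = 22.8 mm.

PW ≈ 46.5 mm; rainfall ≈ 22.8 mm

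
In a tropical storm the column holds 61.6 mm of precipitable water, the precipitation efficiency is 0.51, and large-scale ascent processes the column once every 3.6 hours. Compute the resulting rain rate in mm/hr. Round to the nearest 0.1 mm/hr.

R ≈ 8.7 mm/hr

Each overturning extracts ε × PW = 0.51 × 61.6 = 31.416 mm.
Rate = ε·PW / τ = 31.416 / 3.6 h = 8.7 mm/hr.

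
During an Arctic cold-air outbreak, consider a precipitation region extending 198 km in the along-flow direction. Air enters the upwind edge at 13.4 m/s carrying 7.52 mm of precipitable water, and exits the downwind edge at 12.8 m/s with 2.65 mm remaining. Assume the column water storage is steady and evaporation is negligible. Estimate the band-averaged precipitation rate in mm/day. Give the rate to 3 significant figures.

Column moisture flux per unit crosswind length is F = V × PW.
Inflow: F_in = 13.4 × 7.52 = 100.768 mm·m/s
Outflow: F_out = 12.8 × 2.65 = 33.92 mm·m/s
Steady-state rate R = (F_in − F_out)/L = (100.768 − 33.92) / 198000 m = 3.376e-04 mm/s.
R = 3.376e-04 × 3600 × 24 = 29.2 mm/day.

R ≈ 29.2 mm/day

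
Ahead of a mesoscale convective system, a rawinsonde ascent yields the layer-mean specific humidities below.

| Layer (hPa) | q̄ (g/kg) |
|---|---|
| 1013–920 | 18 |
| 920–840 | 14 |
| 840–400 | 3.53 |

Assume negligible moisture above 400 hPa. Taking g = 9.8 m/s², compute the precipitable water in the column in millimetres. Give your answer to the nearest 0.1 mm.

Precipitable water is the column-integrated vapour mass per unit area: PW = (1/g) Σ q̄ Δp, with q in kg/kg and Δp in Pa (1 kg/m² of water = 1 mm).
Layer 1013–920 hPa: Δp = 93 hPa = 9300 Pa, q̄ = 0.018 kg/kg → 0.018 × 9300 / 9.8 = 17.08 mm
Layer 920–840 hPa: Δp = 80 hPa = 8000 Pa, q̄ = 0.014 kg/kg → 0.014 × 8000 / 9.8 = 11.43 mm
Layer 840–400 hPa: Δp = 440 hPa = 44000 Pa, q̄ = 0.00353 kg/kg → 0.00353 × 44000 / 9.8 = 15.85 mm
PW = 17.08 + 11.43 + 15.85 = 44.36 ≈ 44.4 mm.

PW ≈ 44.4 mm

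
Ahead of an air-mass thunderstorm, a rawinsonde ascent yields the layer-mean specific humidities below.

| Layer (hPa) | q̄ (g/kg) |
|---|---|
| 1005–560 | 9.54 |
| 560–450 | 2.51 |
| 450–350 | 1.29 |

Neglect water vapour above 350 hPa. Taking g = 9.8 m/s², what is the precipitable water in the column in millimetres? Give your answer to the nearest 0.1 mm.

Precipitable water is the column-integrated vapour mass per unit area: PW = (1/g) Σ q̄ Δp, with q in kg/kg and Δp in Pa (1 kg/m² of water = 1 mm).
Layer 1005–560 hPa: Δp = 445 hPa = 44500 Pa, q̄ = 0.00954 kg/kg → 0.00954 × 44500 / 9.8 = 43.32 mm
Layer 560–450 hPa: Δp = 110 hPa = 11000 Pa, q̄ = 0.00251 kg/kg → 0.00251 × 11000 / 9.8 = 2.82 mm
Layer 450–350 hPa: Δp = 100 hPa = 10000 Pa, q̄ = 0.00129 kg/kg → 0.00129 × 10000 / 9.8 = 1.32 mm
PW = 43.32 + 2.82 + 1.32 = 47.46 ≈ 47.5 mm.

PW ≈ 47.5 mm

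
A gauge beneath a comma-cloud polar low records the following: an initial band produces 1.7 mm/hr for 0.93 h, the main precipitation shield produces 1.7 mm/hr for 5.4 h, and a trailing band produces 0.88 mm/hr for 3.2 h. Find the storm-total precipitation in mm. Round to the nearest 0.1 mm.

Total = Σ Rᵢ Δtᵢ = 1.7 × 0.93 + 1.7 × 5.4 + 0.88 × 3.2
      = 1.581 + 9.18 + 2.816 = 13.6 mm.

total ≈ 13.6 mm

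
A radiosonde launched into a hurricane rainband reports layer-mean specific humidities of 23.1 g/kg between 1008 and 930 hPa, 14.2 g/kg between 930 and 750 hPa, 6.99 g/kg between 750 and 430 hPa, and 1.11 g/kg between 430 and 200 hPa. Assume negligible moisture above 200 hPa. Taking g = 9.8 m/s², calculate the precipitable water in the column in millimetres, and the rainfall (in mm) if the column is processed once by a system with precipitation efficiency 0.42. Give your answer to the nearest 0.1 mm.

Precipitable water is the column-integrated vapour mass per unit area: PW = (1/g) Σ q̄ Δp, with q in kg/kg and Δp in Pa (1 kg/m² of water = 1 mm).
Layer 1008–930 hPa: Δp = 78 hPa = 7800 Pa, q̄ = 0.0231 kg/kg → 0.0231 × 7800 / 9.8 = 18.39 mm
Layer 930–750 hPa: Δp = 180 hPa = 18000 Pa, q̄ = 0.0142 kg/kg → 0.0142 × 18000 / 9.8 = 26.08 mm
Layer 750–430 hPa: Δp = 320 hPa = 32000 Pa, q̄ = 0.00699 kg/kg → 0.00699 × 32000 / 9.8 = 22.82 mm
Layer 430–200 hPa: Δp = 230 hPa = 23000 Pa, q̄ = 0.00111 kg/kg → 0.00111 × 23000 / 9.8 = 2.61 mm
PW = 18.39 + 26.08 + 22.82 + 2.61 = 69.90 ≈ 69.9 mm.
Rainfall = ε × PW = 0.42 × 69.9 = 29.4 mm.

PW ≈ 69.9 mm; rainfall ≈ 29.4 mm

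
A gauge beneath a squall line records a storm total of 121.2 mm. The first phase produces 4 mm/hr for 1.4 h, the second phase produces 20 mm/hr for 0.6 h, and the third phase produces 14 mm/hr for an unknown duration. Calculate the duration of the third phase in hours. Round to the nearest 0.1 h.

duration ≈ 7.4 h

Known phases: 4 × 1.4 + 20 × 0.6 = 5.6 + 12 = 17.6 mm.
Remaining depth = 121.2 − 17.6 = 103.6 mm.
Duration = 103.6 / 14 = 7.4 h.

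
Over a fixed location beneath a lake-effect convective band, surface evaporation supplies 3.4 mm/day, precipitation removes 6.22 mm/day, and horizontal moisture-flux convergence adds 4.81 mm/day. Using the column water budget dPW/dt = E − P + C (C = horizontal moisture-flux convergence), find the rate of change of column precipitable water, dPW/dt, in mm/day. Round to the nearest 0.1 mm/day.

dPW/dt ≈ 2.0 mm/day

dPW/dt = E − P + C = 3.4 − 6.22 + (4.81) = 2.0 mm/day.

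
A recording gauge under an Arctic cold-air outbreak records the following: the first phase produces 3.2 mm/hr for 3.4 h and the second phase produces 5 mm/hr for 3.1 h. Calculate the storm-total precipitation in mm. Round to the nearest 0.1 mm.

total ≈ 26.4 mm

Total = Σ Rᵢ Δtᵢ = 3.2 × 3.4 + 5 × 3.1
      = 10.88 + 15.5 = 26.4 mm.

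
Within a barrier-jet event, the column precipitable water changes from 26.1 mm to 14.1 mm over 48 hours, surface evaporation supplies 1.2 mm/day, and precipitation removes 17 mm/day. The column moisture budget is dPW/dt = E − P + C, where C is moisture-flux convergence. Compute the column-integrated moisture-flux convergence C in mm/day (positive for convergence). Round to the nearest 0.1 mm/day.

dPW/dt = (14.1 − 26.1) mm / (48/24 day) = -6.000 mm/day.
C = dPW/dt − E + P = (-6.000) − 1.2 + 17 = 9.8 mm/day.

C ≈ 9.8 mm/day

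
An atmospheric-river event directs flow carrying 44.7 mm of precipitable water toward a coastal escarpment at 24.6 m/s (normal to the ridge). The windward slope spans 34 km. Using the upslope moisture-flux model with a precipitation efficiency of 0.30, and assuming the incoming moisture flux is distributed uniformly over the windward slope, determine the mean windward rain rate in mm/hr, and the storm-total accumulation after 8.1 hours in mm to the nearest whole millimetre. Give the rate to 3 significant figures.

Incoming column moisture flux per unit ridge length: F = V × PW = 24.6 × 44.7 = 1099.62 mm·m/s.
Spread over the 34 km slope with efficiency ε = 0.30: R = ε·F/W = 0.30 × 1099.62 / 34000 m = 9.703e-03 mm/s.
R = 9.703e-03 × 3600 = 34.9 mm/hr.
Over 8.1 h: total = 34.9 × 8.1 = 282.69 ≈ 283 mm.

R ≈ 34.9 mm/hr; total ≈ 283 mm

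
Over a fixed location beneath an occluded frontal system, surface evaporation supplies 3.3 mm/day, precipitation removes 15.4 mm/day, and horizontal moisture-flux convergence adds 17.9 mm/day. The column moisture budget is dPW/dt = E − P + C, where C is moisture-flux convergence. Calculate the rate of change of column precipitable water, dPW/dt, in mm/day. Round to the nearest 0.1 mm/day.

dPW/dt ≈ 5.8 mm/day

dPW/dt = E − P + C = 3.3 − 15.4 + (17.9) = 5.8 mm/day.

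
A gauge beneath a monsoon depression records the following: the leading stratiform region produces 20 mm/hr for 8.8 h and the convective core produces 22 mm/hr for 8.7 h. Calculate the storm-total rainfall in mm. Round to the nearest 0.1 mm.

Total = Σ Rᵢ Δtᵢ = 20 × 8.8 + 22 × 8.7
      = 176 + 191.4 = 367.4 mm.

total ≈ 367.4 mm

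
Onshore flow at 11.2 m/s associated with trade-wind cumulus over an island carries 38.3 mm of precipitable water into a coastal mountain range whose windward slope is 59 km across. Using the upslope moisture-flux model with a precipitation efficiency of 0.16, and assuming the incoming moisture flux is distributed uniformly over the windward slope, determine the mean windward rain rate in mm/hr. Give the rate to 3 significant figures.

R ≈ 4.19 mm/hr

Incoming column moisture flux per unit ridge length: F = V × PW = 11.2 × 38.3 = 428.96 mm·m/s.
Spread over the 59 km slope with efficiency ε = 0.16: R = ε·F/W = 0.16 × 428.96 / 59000 m = 1.163e-03 mm/s.
R = 1.163e-03 × 3600 = 4.19 mm/hr.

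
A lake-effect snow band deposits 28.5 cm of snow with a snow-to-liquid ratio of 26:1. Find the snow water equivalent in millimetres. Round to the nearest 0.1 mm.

SWE ≈ 11.0 mm

SWE = snow depth / ratio = 28.5 cm / 26 = 1.096 cm = 11.0 mm.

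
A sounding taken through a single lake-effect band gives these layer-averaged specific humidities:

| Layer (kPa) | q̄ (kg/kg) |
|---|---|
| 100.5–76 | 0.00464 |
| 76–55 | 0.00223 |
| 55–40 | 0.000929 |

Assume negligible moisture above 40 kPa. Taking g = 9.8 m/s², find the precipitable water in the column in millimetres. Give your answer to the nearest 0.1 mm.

PW ≈ 17.8 mm

Precipitable water is the column-integrated vapour mass per unit area: PW = (1/g) Σ q̄ Δp, with q in kg/kg and Δp in Pa (1 kg/m² of water = 1 mm).
Layer 100.5–76 kPa: Δp = 245 hPa = 24500 Pa, q̄ = 0.00464 kg/kg → 0.00464 × 24500 / 9.8 = 11.60 mm
Layer 76–55 kPa: Δp = 210 hPa = 21000 Pa, q̄ = 0.00223 kg/kg → 0.00223 × 21000 / 9.8 = 4.78 mm
Layer 55–40 kPa: Δp = 150 hPa = 15000 Pa, q̄ = 0.000929 kg/kg → 0.000929 × 15000 / 9.8 = 1.42 mm
PW = 11.60 + 4.78 + 1.42 = 17.80 ≈ 17.8 mm.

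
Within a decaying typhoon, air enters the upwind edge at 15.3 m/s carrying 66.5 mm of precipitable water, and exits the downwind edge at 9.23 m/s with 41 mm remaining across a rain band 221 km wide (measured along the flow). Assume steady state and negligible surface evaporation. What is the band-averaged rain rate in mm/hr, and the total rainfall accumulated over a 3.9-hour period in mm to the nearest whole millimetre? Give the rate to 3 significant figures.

Column moisture flux per unit crosswind length is F = V × PW.
Inflow: F_in = 15.3 × 66.5 = 1017.45 mm·m/s
Outflow: F_out = 9.23 × 41 = 378.43 mm·m/s
Steady-state rate R = (F_in − F_out)/L = (1017.45 − 378.43) / 221000 m = 2.891e-03 mm/s.
R = 2.891e-03 × 3600 = 10.4 mm/hr.
Over 3.9 h: total = 10.4 × 3.9 = 40.56 ≈ 41 mm.

R ≈ 10.4 mm/hr; total ≈ 41 mm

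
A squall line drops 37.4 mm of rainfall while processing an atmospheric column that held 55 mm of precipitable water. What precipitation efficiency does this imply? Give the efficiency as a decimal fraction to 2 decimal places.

ε = rainfall / PW = 37.4 / 55 = 0.68.

ε ≈ 0.68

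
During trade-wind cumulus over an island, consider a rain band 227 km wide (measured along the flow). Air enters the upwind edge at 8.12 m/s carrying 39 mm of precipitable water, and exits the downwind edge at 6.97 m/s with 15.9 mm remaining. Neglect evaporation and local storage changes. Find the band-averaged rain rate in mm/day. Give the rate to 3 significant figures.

R ≈ 78.4 mm/day

Column moisture flux per unit crosswind length is F = V × PW.
Inflow: F_in = 8.12 × 39 = 316.68 mm·m/s
Outflow: F_out = 6.97 × 15.9 = 110.823 mm·m/s
Steady-state rate R = (F_in − F_out)/L = (316.68 − 110.823) / 227000 m = 9.069e-04 mm/s.
R = 9.069e-04 × 3600 × 24 = 78.4 mm/day.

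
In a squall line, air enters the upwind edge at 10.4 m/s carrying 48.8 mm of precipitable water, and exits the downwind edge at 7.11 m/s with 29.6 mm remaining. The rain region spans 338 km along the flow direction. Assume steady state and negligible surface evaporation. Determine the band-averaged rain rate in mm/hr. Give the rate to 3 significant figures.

R ≈ 3.16 mm/hr

Column moisture flux per unit crosswind length is F = V × PW.
Inflow: F_in = 10.4 × 48.8 = 507.52 mm·m/s
Outflow: F_out = 7.11 × 29.6 = 210.456 mm·m/s
Steady-state rate R = (F_in − F_out)/L = (507.52 − 210.456) / 338000 m = 8.789e-04 mm/s.
R = 8.789e-04 × 3600 = 3.16 mm/hr.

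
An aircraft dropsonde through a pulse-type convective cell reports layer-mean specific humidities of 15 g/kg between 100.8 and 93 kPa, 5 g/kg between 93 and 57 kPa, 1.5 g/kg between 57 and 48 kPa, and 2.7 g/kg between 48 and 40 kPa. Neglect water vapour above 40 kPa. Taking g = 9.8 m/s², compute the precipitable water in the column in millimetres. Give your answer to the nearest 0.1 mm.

PW ≈ 33.9 mm

Precipitable water is the column-integrated vapour mass per unit area: PW = (1/g) Σ q̄ Δp, with q in kg/kg and Δp in Pa (1 kg/m² of water = 1 mm).
Layer 100.8–93 kPa: Δp = 78 hPa = 7800 Pa, q̄ = 0.015 kg/kg → 0.015 × 7800 / 9.8 = 11.94 mm
Layer 93–57 kPa: Δp = 360 hPa = 36000 Pa, q̄ = 0.005 kg/kg → 0.005 × 36000 / 9.8 = 18.37 mm
Layer 57–48 kPa: Δp = 90 hPa = 9000 Pa, q̄ = 0.0015 kg/kg → 0.0015 × 9000 / 9.8 = 1.38 mm
Layer 48–40 kPa: Δp = 80 hPa = 8000 Pa, q̄ = 0.0027 kg/kg → 0.0027 × 8000 / 9.8 = 2.20 mm
PW = 11.94 + 18.37 + 1.38 + 2.20 = 33.89 ≈ 33.9 mm.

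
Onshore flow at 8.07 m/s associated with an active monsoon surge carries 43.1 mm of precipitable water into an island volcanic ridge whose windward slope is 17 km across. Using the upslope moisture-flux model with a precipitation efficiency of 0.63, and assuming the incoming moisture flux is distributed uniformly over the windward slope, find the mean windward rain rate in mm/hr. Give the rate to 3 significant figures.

Incoming column moisture flux per unit ridge length: F = V × PW = 8.07 × 43.1 = 347.817 mm·m/s.
Spread over the 17 km slope with efficiency ε = 0.63: R = ε·F/W = 0.63 × 347.817 / 17000 m = 1.289e-02 mm/s.
R = 1.289e-02 × 3600 = 46.4 mm/hr.

R ≈ 46.4 mm/hr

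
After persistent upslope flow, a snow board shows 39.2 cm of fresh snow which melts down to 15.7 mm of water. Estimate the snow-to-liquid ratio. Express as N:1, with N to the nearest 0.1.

Ratio = snow depth / SWE = 392 mm / 15.7 mm = 25.0, i.e. 25.0:1.

ratio ≈ 25.0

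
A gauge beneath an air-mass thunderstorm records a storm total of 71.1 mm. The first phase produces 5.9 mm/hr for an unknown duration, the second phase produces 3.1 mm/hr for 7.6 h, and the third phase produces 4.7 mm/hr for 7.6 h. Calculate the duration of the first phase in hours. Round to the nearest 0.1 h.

duration ≈ 2.0 h

Known phases: 3.1 × 7.6 + 4.7 × 7.6 = 23.56 + 35.72 = 59.28 mm.
Remaining depth = 71.1 − 59.28 = 11.82 mm.
Duration = 11.82 / 5.9 = 2.0 h.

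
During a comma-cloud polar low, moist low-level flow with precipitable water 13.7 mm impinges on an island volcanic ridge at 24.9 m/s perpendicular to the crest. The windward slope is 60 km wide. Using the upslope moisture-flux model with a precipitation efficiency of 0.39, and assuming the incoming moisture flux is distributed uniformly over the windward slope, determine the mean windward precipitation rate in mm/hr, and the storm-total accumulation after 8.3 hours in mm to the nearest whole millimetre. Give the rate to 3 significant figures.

R ≈ 7.98 mm/hr; total ≈ 66 mm

Incoming column moisture flux per unit ridge length: F = V × PW = 24.9 × 13.7 = 341.13 mm·m/s.
Spread over the 60 km slope with efficiency ε = 0.39: R = ε·F/W = 0.39 × 341.13 / 60000 m = 2.217e-03 mm/s.
R = 2.217e-03 × 3600 = 7.98 mm/hr.
Over 8.3 h: total = 7.98 × 8.3 = 66.234 ≈ 66 mm.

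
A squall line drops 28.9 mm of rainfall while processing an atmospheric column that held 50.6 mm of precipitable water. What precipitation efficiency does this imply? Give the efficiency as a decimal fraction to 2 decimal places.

ε ≈ 0.57

ε = rainfall / PW = 28.9 / 50.6 = 0.57.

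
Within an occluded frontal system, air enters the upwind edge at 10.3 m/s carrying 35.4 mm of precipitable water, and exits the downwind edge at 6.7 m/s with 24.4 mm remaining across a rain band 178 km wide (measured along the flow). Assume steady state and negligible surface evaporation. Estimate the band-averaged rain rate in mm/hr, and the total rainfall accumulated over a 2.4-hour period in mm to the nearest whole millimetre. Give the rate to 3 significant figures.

Column moisture flux per unit crosswind length is F = V × PW.
Inflow: F_in = 10.3 × 35.4 = 364.62 mm·m/s
Outflow: F_out = 6.7 × 24.4 = 163.48 mm·m/s
Steady-state rate R = (F_in − F_out)/L = (364.62 − 163.48) / 178000 m = 1.130e-03 mm/s.
R = 1.130e-03 × 3600 = 4.07 mm/hr.
Over 2.4 h: total = 4.07 × 2.4 = 9.768 ≈ 10 mm.

R ≈ 4.07 mm/hr; total ≈ 10 mm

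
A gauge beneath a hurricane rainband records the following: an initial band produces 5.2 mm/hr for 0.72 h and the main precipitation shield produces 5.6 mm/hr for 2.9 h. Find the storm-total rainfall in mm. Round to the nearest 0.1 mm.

total ≈ 20.0 mm

Total = Σ Rᵢ Δtᵢ = 5.2 × 0.72 + 5.6 × 2.9
      = 3.744 + 16.24 = 20.0 mm.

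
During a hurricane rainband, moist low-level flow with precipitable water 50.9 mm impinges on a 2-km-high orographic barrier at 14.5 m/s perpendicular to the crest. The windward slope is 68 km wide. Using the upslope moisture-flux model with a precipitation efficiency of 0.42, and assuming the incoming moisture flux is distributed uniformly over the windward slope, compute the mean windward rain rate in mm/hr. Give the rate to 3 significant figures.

Incoming column moisture flux per unit ridge length: F = V × PW = 14.5 × 50.9 = 738.05 mm·m/s.
Spread over the 68 km slope with efficiency ε = 0.42: R = ε·F/W = 0.42 × 738.05 / 68000 m = 4.559e-03 mm/s.
R = 4.559e-03 × 3600 = 16.4 mm/hr.

R ≈ 16.4 mm/hr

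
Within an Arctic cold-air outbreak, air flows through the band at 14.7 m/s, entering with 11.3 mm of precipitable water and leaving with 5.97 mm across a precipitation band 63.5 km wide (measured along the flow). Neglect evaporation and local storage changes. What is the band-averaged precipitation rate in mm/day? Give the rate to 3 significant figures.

Column moisture flux per unit crosswind length is F = V × PW.
Inflow: F_in = 14.7 × 11.3 = 166.11 mm·m/s
Outflow: F_out = 14.7 × 5.97 = 87.759 mm·m/s
Steady-state rate R = (F_in − F_out)/L = (166.11 − 87.759) / 63500 m = 1.234e-03 mm/s.
R = 1.234e-03 × 3600 × 24 = 107 mm/day.

R ≈ 107 mm/day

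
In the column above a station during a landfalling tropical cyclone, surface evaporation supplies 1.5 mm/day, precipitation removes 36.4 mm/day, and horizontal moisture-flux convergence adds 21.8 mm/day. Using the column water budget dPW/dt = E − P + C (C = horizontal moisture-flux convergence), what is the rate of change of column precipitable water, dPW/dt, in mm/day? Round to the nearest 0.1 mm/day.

dPW/dt ≈ -13.1 mm/day

dPW/dt = E − P + C = 1.5 − 36.4 + (21.8) = -13.1 mm/day.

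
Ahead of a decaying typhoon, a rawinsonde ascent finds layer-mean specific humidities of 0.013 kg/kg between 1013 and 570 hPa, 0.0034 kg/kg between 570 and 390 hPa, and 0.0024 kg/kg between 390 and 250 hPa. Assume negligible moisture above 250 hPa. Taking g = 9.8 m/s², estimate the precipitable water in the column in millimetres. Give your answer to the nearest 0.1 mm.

Precipitable water is the column-integrated vapour mass per unit area: PW = (1/g) Σ q̄ Δp, with q in kg/kg and Δp in Pa (1 kg/m² of water = 1 mm).
Layer 1013–570 hPa: Δp = 443 hPa = 44300 Pa, q̄ = 0.013 kg/kg → 0.013 × 44300 / 9.8 = 58.77 mm
Layer 570–390 hPa: Δp = 180 hPa = 18000 Pa, q̄ = 0.0034 kg/kg → 0.0034 × 18000 / 9.8 = 6.24 mm
Layer 390–250 hPa: Δp = 140 hPa = 14000 Pa, q̄ = 0.0024 kg/kg → 0.0024 × 14000 / 9.8 = 3.43 mm
PW = 58.77 + 6.24 + 3.43 = 68.44 ≈ 68.4 mm.

PW ≈ 68.4 mm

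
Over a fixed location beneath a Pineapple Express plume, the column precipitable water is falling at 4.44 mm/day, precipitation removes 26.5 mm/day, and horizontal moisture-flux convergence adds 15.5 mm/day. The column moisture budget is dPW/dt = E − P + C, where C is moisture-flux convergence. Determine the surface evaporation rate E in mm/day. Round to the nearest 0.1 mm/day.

dPW/dt = -4.44 mm/day.
E = dPW/dt + P − C = (-4.44) + 26.5 − (15.5) = 6.6 mm/day.

E ≈ 6.6 mm/day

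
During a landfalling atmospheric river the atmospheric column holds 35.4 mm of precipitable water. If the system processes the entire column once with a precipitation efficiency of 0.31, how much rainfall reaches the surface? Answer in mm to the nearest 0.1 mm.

rainfall ≈ 11.0 mm

Rainfall = ε × PW = 0.31 × 35.4 = 11.0 mm.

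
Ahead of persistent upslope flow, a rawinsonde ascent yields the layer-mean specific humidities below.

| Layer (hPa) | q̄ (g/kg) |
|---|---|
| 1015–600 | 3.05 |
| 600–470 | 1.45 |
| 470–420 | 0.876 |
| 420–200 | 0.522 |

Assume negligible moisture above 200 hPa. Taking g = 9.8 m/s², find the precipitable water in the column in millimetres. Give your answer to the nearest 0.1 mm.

Precipitable water is the column-integrated vapour mass per unit area: PW = (1/g) Σ q̄ Δp, with q in kg/kg and Δp in Pa (1 kg/m² of water = 1 mm).
Layer 1015–600 hPa: Δp = 415 hPa = 41500 Pa, q̄ = 0.00305 kg/kg → 0.00305 × 41500 / 9.8 = 12.92 mm
Layer 600–470 hPa: Δp = 130 hPa = 13000 Pa, q̄ = 0.00145 kg/kg → 0.00145 × 13000 / 9.8 = 1.92 mm
Layer 470–420 hPa: Δp = 50 hPa = 5000 Pa, q̄ = 0.000876 kg/kg → 0.000876 × 5000 / 9.8 = 0.45 mm
Layer 420–200 hPa: Δp = 220 hPa = 22000 Pa, q̄ = 0.000522 kg/kg → 0.000522 × 22000 / 9.8 = 1.17 mm
PW = 12.92 + 1.92 + 0.45 + 1.17 = 16.46 ≈ 16.5 mm.

PW ≈ 16.5 mm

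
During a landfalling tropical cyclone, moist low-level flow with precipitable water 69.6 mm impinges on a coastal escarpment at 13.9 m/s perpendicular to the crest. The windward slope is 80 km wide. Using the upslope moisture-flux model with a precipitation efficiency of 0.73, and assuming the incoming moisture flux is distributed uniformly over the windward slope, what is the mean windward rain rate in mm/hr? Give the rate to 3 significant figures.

Incoming column moisture flux per unit ridge length: F = V × PW = 13.9 × 69.6 = 967.44 mm·m/s.
Spread over the 80 km slope with efficiency ε = 0.73: R = ε·F/W = 0.73 × 967.44 / 80000 m = 8.828e-03 mm/s.
R = 8.828e-03 × 3600 = 31.8 mm/hr.

R ≈ 31.8 mm/hr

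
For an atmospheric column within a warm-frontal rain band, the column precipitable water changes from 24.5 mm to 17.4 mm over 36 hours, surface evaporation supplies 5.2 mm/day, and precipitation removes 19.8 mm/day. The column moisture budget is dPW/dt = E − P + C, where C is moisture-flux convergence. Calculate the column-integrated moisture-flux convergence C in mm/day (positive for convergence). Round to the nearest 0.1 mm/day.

C ≈ 9.9 mm/day

dPW/dt = (17.4 − 24.5) mm / (36/24 day) = -4.733 mm/day.
C = dPW/dt − E + P = (-4.733) − 5.2 + 19.8 = 9.9 mm/day.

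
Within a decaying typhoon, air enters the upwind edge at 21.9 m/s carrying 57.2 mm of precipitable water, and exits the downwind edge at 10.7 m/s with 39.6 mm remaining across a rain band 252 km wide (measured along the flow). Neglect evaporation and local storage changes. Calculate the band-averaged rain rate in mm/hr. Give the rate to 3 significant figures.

Column moisture flux per unit crosswind length is F = V × PW.
Inflow: F_in = 21.9 × 57.2 = 1252.68 mm·m/s
Outflow: F_out = 10.7 × 39.6 = 423.72 mm·m/s
Steady-state rate R = (F_in − F_out)/L = (1252.68 − 423.72) / 252000 m = 3.290e-03 mm/s.
R = 3.290e-03 × 3600 = 11.8 mm/hr.

R ≈ 11.8 mm/hr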